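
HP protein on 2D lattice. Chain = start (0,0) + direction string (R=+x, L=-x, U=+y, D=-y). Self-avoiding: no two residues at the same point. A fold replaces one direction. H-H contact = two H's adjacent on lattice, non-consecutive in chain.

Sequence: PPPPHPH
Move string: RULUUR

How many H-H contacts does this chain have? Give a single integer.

Positions: [(0, 0), (1, 0), (1, 1), (0, 1), (0, 2), (0, 3), (1, 3)]
No H-H contacts found.

Answer: 0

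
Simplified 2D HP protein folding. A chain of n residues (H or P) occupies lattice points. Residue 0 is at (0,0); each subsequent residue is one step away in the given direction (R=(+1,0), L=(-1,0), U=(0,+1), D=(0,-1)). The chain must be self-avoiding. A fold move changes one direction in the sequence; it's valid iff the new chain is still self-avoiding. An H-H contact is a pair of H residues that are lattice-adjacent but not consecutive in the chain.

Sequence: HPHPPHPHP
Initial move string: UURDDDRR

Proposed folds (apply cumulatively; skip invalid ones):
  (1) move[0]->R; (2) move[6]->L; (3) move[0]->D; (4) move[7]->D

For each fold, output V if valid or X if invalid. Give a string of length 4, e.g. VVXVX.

Initial: UURDDDRR -> [(0, 0), (0, 1), (0, 2), (1, 2), (1, 1), (1, 0), (1, -1), (2, -1), (3, -1)]
Fold 1: move[0]->R => RURDDDRR VALID
Fold 2: move[6]->L => RURDDDLR INVALID (collision), skipped
Fold 3: move[0]->D => DURDDDRR INVALID (collision), skipped
Fold 4: move[7]->D => RURDDDRD VALID

Answer: VXXV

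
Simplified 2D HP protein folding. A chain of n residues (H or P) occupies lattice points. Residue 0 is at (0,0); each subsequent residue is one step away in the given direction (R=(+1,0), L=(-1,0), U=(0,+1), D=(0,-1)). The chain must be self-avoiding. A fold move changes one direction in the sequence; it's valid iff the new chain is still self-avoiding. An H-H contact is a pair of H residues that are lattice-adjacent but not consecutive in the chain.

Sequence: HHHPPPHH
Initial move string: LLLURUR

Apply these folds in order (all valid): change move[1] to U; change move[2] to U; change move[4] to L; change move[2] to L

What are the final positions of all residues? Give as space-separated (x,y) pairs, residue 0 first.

Answer: (0,0) (-1,0) (-1,1) (-2,1) (-2,2) (-3,2) (-3,3) (-2,3)

Derivation:
Initial moves: LLLURUR
Fold: move[1]->U => LULURUR (positions: [(0, 0), (-1, 0), (-1, 1), (-2, 1), (-2, 2), (-1, 2), (-1, 3), (0, 3)])
Fold: move[2]->U => LUUURUR (positions: [(0, 0), (-1, 0), (-1, 1), (-1, 2), (-1, 3), (0, 3), (0, 4), (1, 4)])
Fold: move[4]->L => LUUULUR (positions: [(0, 0), (-1, 0), (-1, 1), (-1, 2), (-1, 3), (-2, 3), (-2, 4), (-1, 4)])
Fold: move[2]->L => LULULUR (positions: [(0, 0), (-1, 0), (-1, 1), (-2, 1), (-2, 2), (-3, 2), (-3, 3), (-2, 3)])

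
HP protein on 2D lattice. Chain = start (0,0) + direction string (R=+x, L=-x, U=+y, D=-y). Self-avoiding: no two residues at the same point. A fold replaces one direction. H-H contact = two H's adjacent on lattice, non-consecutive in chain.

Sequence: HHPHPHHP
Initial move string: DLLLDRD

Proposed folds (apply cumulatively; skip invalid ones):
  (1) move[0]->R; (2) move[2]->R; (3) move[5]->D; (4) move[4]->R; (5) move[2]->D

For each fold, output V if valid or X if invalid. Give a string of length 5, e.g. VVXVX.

Initial: DLLLDRD -> [(0, 0), (0, -1), (-1, -1), (-2, -1), (-3, -1), (-3, -2), (-2, -2), (-2, -3)]
Fold 1: move[0]->R => RLLLDRD INVALID (collision), skipped
Fold 2: move[2]->R => DLRLDRD INVALID (collision), skipped
Fold 3: move[5]->D => DLLLDDD VALID
Fold 4: move[4]->R => DLLLRDD INVALID (collision), skipped
Fold 5: move[2]->D => DLDLDDD VALID

Answer: XXVXV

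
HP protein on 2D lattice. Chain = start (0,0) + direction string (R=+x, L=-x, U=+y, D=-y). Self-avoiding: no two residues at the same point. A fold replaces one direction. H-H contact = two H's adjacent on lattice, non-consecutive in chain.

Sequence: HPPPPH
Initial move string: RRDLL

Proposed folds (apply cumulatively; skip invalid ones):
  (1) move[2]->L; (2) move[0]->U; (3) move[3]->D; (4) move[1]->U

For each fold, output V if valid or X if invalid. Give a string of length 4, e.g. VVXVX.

Initial: RRDLL -> [(0, 0), (1, 0), (2, 0), (2, -1), (1, -1), (0, -1)]
Fold 1: move[2]->L => RRLLL INVALID (collision), skipped
Fold 2: move[0]->U => URDLL INVALID (collision), skipped
Fold 3: move[3]->D => RRDDL VALID
Fold 4: move[1]->U => RUDDL INVALID (collision), skipped

Answer: XXVX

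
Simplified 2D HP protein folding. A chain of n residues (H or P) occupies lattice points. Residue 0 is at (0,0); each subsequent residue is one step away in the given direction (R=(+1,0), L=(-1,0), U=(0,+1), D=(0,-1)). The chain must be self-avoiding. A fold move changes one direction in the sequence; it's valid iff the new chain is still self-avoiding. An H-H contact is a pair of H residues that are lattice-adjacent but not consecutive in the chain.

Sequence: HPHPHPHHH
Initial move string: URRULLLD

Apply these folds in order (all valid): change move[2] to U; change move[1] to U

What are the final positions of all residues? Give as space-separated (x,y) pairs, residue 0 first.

Answer: (0,0) (0,1) (0,2) (0,3) (0,4) (-1,4) (-2,4) (-3,4) (-3,3)

Derivation:
Initial moves: URRULLLD
Fold: move[2]->U => URUULLLD (positions: [(0, 0), (0, 1), (1, 1), (1, 2), (1, 3), (0, 3), (-1, 3), (-2, 3), (-2, 2)])
Fold: move[1]->U => UUUULLLD (positions: [(0, 0), (0, 1), (0, 2), (0, 3), (0, 4), (-1, 4), (-2, 4), (-3, 4), (-3, 3)])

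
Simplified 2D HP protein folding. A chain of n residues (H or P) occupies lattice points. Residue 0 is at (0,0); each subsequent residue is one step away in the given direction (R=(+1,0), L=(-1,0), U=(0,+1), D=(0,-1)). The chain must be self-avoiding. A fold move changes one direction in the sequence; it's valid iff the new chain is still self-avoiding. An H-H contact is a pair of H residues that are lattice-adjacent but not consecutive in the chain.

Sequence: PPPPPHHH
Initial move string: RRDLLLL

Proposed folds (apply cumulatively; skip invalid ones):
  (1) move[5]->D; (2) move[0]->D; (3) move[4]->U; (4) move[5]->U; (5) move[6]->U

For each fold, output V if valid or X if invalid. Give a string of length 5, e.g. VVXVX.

Answer: VVXVV

Derivation:
Initial: RRDLLLL -> [(0, 0), (1, 0), (2, 0), (2, -1), (1, -1), (0, -1), (-1, -1), (-2, -1)]
Fold 1: move[5]->D => RRDLLDL VALID
Fold 2: move[0]->D => DRDLLDL VALID
Fold 3: move[4]->U => DRDLUDL INVALID (collision), skipped
Fold 4: move[5]->U => DRDLLUL VALID
Fold 5: move[6]->U => DRDLLUU VALID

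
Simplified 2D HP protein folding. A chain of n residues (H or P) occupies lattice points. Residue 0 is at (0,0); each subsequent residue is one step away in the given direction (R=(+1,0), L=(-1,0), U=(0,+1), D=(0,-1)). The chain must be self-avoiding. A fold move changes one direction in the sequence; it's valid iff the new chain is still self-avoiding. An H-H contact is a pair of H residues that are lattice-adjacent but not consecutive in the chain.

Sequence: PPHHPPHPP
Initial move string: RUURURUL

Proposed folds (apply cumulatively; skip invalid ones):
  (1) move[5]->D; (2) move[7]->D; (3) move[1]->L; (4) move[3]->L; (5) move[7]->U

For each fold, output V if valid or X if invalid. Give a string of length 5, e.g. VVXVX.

Answer: XXXVV

Derivation:
Initial: RUURURUL -> [(0, 0), (1, 0), (1, 1), (1, 2), (2, 2), (2, 3), (3, 3), (3, 4), (2, 4)]
Fold 1: move[5]->D => RUURUDUL INVALID (collision), skipped
Fold 2: move[7]->D => RUURURUD INVALID (collision), skipped
Fold 3: move[1]->L => RLURURUL INVALID (collision), skipped
Fold 4: move[3]->L => RUULURUL VALID
Fold 5: move[7]->U => RUULURUU VALID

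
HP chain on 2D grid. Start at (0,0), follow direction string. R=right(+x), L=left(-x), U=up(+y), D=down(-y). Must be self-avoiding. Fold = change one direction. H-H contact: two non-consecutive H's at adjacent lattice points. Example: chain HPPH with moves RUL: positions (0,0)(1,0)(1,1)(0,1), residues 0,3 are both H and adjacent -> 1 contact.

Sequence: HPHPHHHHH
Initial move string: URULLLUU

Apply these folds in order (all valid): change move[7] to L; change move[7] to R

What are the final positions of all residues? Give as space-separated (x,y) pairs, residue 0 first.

Initial moves: URULLLUU
Fold: move[7]->L => URULLLUL (positions: [(0, 0), (0, 1), (1, 1), (1, 2), (0, 2), (-1, 2), (-2, 2), (-2, 3), (-3, 3)])
Fold: move[7]->R => URULLLUR (positions: [(0, 0), (0, 1), (1, 1), (1, 2), (0, 2), (-1, 2), (-2, 2), (-2, 3), (-1, 3)])

Answer: (0,0) (0,1) (1,1) (1,2) (0,2) (-1,2) (-2,2) (-2,3) (-1,3)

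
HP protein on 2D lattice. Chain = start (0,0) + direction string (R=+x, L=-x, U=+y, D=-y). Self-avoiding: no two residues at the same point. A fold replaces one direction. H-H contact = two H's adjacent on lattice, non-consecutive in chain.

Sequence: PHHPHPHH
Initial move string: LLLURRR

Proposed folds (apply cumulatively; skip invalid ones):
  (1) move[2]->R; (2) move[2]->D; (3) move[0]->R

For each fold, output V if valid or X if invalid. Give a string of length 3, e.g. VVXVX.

Initial: LLLURRR -> [(0, 0), (-1, 0), (-2, 0), (-3, 0), (-3, 1), (-2, 1), (-1, 1), (0, 1)]
Fold 1: move[2]->R => LLRURRR INVALID (collision), skipped
Fold 2: move[2]->D => LLDURRR INVALID (collision), skipped
Fold 3: move[0]->R => RLLURRR INVALID (collision), skipped

Answer: XXX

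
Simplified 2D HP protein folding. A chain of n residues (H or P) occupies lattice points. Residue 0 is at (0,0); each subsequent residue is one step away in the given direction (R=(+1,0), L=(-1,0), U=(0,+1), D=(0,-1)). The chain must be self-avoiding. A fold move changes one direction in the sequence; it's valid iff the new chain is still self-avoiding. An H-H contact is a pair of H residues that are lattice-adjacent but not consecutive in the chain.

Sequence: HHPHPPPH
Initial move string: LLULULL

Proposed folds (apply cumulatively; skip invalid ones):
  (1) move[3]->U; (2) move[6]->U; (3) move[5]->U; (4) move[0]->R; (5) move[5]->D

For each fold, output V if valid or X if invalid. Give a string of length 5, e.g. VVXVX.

Initial: LLULULL -> [(0, 0), (-1, 0), (-2, 0), (-2, 1), (-3, 1), (-3, 2), (-4, 2), (-5, 2)]
Fold 1: move[3]->U => LLUUULL VALID
Fold 2: move[6]->U => LLUUULU VALID
Fold 3: move[5]->U => LLUUUUU VALID
Fold 4: move[0]->R => RLUUUUU INVALID (collision), skipped
Fold 5: move[5]->D => LLUUUDU INVALID (collision), skipped

Answer: VVVXX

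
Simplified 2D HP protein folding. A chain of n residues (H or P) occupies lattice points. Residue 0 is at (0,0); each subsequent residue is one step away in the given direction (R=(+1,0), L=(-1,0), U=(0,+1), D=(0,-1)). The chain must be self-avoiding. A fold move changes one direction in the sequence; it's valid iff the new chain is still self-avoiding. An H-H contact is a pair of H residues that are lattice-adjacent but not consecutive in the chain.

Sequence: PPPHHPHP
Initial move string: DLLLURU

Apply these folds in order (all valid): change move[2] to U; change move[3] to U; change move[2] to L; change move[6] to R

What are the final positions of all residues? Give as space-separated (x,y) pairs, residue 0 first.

Initial moves: DLLLURU
Fold: move[2]->U => DLULURU (positions: [(0, 0), (0, -1), (-1, -1), (-1, 0), (-2, 0), (-2, 1), (-1, 1), (-1, 2)])
Fold: move[3]->U => DLUUURU (positions: [(0, 0), (0, -1), (-1, -1), (-1, 0), (-1, 1), (-1, 2), (0, 2), (0, 3)])
Fold: move[2]->L => DLLUURU (positions: [(0, 0), (0, -1), (-1, -1), (-2, -1), (-2, 0), (-2, 1), (-1, 1), (-1, 2)])
Fold: move[6]->R => DLLUURR (positions: [(0, 0), (0, -1), (-1, -1), (-2, -1), (-2, 0), (-2, 1), (-1, 1), (0, 1)])

Answer: (0,0) (0,-1) (-1,-1) (-2,-1) (-2,0) (-2,1) (-1,1) (0,1)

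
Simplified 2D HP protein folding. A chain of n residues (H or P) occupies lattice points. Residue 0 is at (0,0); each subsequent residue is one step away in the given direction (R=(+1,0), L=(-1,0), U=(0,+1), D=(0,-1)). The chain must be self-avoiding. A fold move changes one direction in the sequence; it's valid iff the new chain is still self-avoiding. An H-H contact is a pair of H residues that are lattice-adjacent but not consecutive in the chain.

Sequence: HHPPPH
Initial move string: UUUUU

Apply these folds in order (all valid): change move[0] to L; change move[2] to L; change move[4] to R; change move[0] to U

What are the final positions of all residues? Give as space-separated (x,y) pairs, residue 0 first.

Initial moves: UUUUU
Fold: move[0]->L => LUUUU (positions: [(0, 0), (-1, 0), (-1, 1), (-1, 2), (-1, 3), (-1, 4)])
Fold: move[2]->L => LULUU (positions: [(0, 0), (-1, 0), (-1, 1), (-2, 1), (-2, 2), (-2, 3)])
Fold: move[4]->R => LULUR (positions: [(0, 0), (-1, 0), (-1, 1), (-2, 1), (-2, 2), (-1, 2)])
Fold: move[0]->U => UULUR (positions: [(0, 0), (0, 1), (0, 2), (-1, 2), (-1, 3), (0, 3)])

Answer: (0,0) (0,1) (0,2) (-1,2) (-1,3) (0,3)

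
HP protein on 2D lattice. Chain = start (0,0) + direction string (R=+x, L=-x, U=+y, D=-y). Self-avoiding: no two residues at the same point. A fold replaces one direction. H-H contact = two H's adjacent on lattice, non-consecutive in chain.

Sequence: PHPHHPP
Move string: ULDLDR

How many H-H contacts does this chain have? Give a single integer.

Positions: [(0, 0), (0, 1), (-1, 1), (-1, 0), (-2, 0), (-2, -1), (-1, -1)]
No H-H contacts found.

Answer: 0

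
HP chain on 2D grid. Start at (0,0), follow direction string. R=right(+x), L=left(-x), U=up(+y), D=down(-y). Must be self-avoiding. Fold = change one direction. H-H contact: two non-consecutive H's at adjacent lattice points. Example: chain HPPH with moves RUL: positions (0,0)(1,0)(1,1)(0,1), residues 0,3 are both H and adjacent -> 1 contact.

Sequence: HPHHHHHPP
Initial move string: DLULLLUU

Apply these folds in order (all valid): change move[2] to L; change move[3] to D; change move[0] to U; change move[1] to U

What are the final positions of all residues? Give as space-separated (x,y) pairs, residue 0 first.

Initial moves: DLULLLUU
Fold: move[2]->L => DLLLLLUU (positions: [(0, 0), (0, -1), (-1, -1), (-2, -1), (-3, -1), (-4, -1), (-5, -1), (-5, 0), (-5, 1)])
Fold: move[3]->D => DLLDLLUU (positions: [(0, 0), (0, -1), (-1, -1), (-2, -1), (-2, -2), (-3, -2), (-4, -2), (-4, -1), (-4, 0)])
Fold: move[0]->U => ULLDLLUU (positions: [(0, 0), (0, 1), (-1, 1), (-2, 1), (-2, 0), (-3, 0), (-4, 0), (-4, 1), (-4, 2)])
Fold: move[1]->U => UULDLLUU (positions: [(0, 0), (0, 1), (0, 2), (-1, 2), (-1, 1), (-2, 1), (-3, 1), (-3, 2), (-3, 3)])

Answer: (0,0) (0,1) (0,2) (-1,2) (-1,1) (-2,1) (-3,1) (-3,2) (-3,3)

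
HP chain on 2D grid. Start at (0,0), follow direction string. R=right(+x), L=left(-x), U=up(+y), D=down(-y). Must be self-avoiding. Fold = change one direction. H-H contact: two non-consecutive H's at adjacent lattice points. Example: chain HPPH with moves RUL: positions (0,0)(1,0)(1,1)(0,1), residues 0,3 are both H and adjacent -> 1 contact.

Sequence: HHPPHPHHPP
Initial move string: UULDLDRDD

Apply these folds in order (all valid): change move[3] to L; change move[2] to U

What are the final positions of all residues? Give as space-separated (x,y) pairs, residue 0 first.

Answer: (0,0) (0,1) (0,2) (0,3) (-1,3) (-2,3) (-2,2) (-1,2) (-1,1) (-1,0)

Derivation:
Initial moves: UULDLDRDD
Fold: move[3]->L => UULLLDRDD (positions: [(0, 0), (0, 1), (0, 2), (-1, 2), (-2, 2), (-3, 2), (-3, 1), (-2, 1), (-2, 0), (-2, -1)])
Fold: move[2]->U => UUULLDRDD (positions: [(0, 0), (0, 1), (0, 2), (0, 3), (-1, 3), (-2, 3), (-2, 2), (-1, 2), (-1, 1), (-1, 0)])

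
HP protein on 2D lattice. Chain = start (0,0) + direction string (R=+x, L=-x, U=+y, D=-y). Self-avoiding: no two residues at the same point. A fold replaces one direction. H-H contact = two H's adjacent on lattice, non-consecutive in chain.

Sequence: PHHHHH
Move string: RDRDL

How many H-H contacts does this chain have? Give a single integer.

Positions: [(0, 0), (1, 0), (1, -1), (2, -1), (2, -2), (1, -2)]
H-H contact: residue 2 @(1,-1) - residue 5 @(1, -2)

Answer: 1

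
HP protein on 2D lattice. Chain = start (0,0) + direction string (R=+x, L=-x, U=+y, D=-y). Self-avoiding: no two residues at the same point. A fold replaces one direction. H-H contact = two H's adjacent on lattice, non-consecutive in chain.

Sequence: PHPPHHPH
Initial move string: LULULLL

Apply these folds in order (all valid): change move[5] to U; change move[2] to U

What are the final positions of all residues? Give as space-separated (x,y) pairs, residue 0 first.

Answer: (0,0) (-1,0) (-1,1) (-1,2) (-1,3) (-2,3) (-2,4) (-3,4)

Derivation:
Initial moves: LULULLL
Fold: move[5]->U => LULULUL (positions: [(0, 0), (-1, 0), (-1, 1), (-2, 1), (-2, 2), (-3, 2), (-3, 3), (-4, 3)])
Fold: move[2]->U => LUUULUL (positions: [(0, 0), (-1, 0), (-1, 1), (-1, 2), (-1, 3), (-2, 3), (-2, 4), (-3, 4)])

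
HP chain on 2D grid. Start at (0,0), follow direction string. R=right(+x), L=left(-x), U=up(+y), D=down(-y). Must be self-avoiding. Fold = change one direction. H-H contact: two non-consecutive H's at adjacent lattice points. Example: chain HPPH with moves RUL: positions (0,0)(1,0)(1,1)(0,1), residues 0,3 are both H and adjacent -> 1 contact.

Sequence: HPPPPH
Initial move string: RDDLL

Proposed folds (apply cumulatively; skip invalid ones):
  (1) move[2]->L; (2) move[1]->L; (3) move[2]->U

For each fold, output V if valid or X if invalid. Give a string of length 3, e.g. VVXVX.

Initial: RDDLL -> [(0, 0), (1, 0), (1, -1), (1, -2), (0, -2), (-1, -2)]
Fold 1: move[2]->L => RDLLL VALID
Fold 2: move[1]->L => RLLLL INVALID (collision), skipped
Fold 3: move[2]->U => RDULL INVALID (collision), skipped

Answer: VXX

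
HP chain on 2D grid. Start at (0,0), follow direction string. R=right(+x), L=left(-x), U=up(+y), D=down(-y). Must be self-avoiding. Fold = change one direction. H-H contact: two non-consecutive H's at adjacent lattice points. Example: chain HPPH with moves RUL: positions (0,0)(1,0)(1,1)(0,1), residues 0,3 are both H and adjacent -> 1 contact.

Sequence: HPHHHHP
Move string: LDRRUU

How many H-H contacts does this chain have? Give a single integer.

Positions: [(0, 0), (-1, 0), (-1, -1), (0, -1), (1, -1), (1, 0), (1, 1)]
H-H contact: residue 0 @(0,0) - residue 5 @(1, 0)
H-H contact: residue 0 @(0,0) - residue 3 @(0, -1)

Answer: 2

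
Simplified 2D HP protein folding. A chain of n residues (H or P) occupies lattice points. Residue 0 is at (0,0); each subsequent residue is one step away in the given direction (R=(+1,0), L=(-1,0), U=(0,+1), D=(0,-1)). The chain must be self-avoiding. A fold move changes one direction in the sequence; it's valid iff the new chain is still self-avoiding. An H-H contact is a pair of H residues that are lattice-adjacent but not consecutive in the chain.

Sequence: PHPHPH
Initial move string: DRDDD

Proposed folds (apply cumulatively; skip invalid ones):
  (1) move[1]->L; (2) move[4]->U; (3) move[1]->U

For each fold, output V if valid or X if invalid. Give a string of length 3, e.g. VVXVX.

Answer: VXX

Derivation:
Initial: DRDDD -> [(0, 0), (0, -1), (1, -1), (1, -2), (1, -3), (1, -4)]
Fold 1: move[1]->L => DLDDD VALID
Fold 2: move[4]->U => DLDDU INVALID (collision), skipped
Fold 3: move[1]->U => DUDDD INVALID (collision), skipped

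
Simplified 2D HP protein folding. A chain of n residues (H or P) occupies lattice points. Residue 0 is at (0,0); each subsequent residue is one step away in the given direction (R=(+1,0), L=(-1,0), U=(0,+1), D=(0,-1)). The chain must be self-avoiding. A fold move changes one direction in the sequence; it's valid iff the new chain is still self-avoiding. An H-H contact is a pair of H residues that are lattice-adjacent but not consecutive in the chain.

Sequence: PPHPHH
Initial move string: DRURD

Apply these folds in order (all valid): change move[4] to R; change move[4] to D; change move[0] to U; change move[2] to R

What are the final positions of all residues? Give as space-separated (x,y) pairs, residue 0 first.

Initial moves: DRURD
Fold: move[4]->R => DRURR (positions: [(0, 0), (0, -1), (1, -1), (1, 0), (2, 0), (3, 0)])
Fold: move[4]->D => DRURD (positions: [(0, 0), (0, -1), (1, -1), (1, 0), (2, 0), (2, -1)])
Fold: move[0]->U => URURD (positions: [(0, 0), (0, 1), (1, 1), (1, 2), (2, 2), (2, 1)])
Fold: move[2]->R => URRRD (positions: [(0, 0), (0, 1), (1, 1), (2, 1), (3, 1), (3, 0)])

Answer: (0,0) (0,1) (1,1) (2,1) (3,1) (3,0)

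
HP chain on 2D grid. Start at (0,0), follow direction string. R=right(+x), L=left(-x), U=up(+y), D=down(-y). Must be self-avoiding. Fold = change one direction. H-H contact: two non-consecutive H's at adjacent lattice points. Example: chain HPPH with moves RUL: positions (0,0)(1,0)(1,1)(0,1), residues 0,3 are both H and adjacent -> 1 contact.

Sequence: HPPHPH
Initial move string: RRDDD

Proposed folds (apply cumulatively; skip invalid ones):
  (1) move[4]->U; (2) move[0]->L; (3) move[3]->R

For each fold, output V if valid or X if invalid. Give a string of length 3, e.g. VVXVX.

Answer: XXV

Derivation:
Initial: RRDDD -> [(0, 0), (1, 0), (2, 0), (2, -1), (2, -2), (2, -3)]
Fold 1: move[4]->U => RRDDU INVALID (collision), skipped
Fold 2: move[0]->L => LRDDD INVALID (collision), skipped
Fold 3: move[3]->R => RRDRD VALID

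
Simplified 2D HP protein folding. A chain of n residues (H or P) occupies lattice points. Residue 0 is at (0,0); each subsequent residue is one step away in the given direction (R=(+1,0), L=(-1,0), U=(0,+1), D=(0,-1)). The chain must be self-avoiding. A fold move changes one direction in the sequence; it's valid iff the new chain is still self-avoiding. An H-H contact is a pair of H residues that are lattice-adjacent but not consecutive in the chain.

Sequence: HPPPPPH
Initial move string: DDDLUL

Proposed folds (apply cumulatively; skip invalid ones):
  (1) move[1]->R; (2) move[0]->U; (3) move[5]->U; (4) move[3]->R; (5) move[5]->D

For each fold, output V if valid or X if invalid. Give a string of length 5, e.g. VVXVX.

Answer: XXVVX

Derivation:
Initial: DDDLUL -> [(0, 0), (0, -1), (0, -2), (0, -3), (-1, -3), (-1, -2), (-2, -2)]
Fold 1: move[1]->R => DRDLUL INVALID (collision), skipped
Fold 2: move[0]->U => UDDLUL INVALID (collision), skipped
Fold 3: move[5]->U => DDDLUU VALID
Fold 4: move[3]->R => DDDRUU VALID
Fold 5: move[5]->D => DDDRUD INVALID (collision), skipped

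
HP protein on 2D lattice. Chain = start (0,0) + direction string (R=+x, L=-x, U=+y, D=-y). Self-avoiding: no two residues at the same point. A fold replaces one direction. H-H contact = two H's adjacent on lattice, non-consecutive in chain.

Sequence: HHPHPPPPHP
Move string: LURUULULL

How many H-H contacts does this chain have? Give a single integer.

Positions: [(0, 0), (-1, 0), (-1, 1), (0, 1), (0, 2), (0, 3), (-1, 3), (-1, 4), (-2, 4), (-3, 4)]
H-H contact: residue 0 @(0,0) - residue 3 @(0, 1)

Answer: 1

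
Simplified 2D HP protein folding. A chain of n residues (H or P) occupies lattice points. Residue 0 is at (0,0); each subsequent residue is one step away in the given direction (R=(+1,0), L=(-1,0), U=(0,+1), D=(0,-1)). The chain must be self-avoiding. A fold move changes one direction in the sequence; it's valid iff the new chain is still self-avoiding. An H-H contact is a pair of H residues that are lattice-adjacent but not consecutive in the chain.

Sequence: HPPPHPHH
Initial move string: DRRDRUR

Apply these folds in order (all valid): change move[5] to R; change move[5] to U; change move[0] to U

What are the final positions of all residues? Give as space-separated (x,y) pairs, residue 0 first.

Answer: (0,0) (0,1) (1,1) (2,1) (2,0) (3,0) (3,1) (4,1)

Derivation:
Initial moves: DRRDRUR
Fold: move[5]->R => DRRDRRR (positions: [(0, 0), (0, -1), (1, -1), (2, -1), (2, -2), (3, -2), (4, -2), (5, -2)])
Fold: move[5]->U => DRRDRUR (positions: [(0, 0), (0, -1), (1, -1), (2, -1), (2, -2), (3, -2), (3, -1), (4, -1)])
Fold: move[0]->U => URRDRUR (positions: [(0, 0), (0, 1), (1, 1), (2, 1), (2, 0), (3, 0), (3, 1), (4, 1)])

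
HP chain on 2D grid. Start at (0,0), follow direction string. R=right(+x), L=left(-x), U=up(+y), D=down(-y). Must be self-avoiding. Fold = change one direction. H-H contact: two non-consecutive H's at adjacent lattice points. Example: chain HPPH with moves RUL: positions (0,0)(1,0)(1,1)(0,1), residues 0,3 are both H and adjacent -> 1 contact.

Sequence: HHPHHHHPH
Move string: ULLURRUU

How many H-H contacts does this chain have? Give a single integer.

Positions: [(0, 0), (0, 1), (-1, 1), (-2, 1), (-2, 2), (-1, 2), (0, 2), (0, 3), (0, 4)]
H-H contact: residue 1 @(0,1) - residue 6 @(0, 2)

Answer: 1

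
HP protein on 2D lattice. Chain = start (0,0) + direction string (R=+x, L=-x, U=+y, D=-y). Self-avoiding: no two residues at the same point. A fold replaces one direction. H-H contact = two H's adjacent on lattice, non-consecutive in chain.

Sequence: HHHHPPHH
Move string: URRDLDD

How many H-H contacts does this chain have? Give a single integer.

Answer: 0

Derivation:
Positions: [(0, 0), (0, 1), (1, 1), (2, 1), (2, 0), (1, 0), (1, -1), (1, -2)]
No H-H contacts found.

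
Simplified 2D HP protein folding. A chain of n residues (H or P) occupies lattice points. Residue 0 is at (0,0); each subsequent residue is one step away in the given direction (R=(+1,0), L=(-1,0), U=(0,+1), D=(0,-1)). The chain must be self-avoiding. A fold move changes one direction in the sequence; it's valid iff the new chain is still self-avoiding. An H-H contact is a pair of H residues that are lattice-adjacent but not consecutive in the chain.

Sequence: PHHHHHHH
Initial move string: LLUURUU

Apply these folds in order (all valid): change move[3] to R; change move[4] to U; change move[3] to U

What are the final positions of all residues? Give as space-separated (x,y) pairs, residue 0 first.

Initial moves: LLUURUU
Fold: move[3]->R => LLURRUU (positions: [(0, 0), (-1, 0), (-2, 0), (-2, 1), (-1, 1), (0, 1), (0, 2), (0, 3)])
Fold: move[4]->U => LLURUUU (positions: [(0, 0), (-1, 0), (-2, 0), (-2, 1), (-1, 1), (-1, 2), (-1, 3), (-1, 4)])
Fold: move[3]->U => LLUUUUU (positions: [(0, 0), (-1, 0), (-2, 0), (-2, 1), (-2, 2), (-2, 3), (-2, 4), (-2, 5)])

Answer: (0,0) (-1,0) (-2,0) (-2,1) (-2,2) (-2,3) (-2,4) (-2,5)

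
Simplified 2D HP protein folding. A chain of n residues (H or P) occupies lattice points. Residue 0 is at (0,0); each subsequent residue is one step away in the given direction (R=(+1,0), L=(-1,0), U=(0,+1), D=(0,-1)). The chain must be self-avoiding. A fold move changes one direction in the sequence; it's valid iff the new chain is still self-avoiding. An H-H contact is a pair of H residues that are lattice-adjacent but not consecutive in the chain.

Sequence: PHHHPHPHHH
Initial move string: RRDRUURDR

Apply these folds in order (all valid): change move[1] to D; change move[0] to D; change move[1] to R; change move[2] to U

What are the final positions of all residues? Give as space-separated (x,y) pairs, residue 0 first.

Initial moves: RRDRUURDR
Fold: move[1]->D => RDDRUURDR (positions: [(0, 0), (1, 0), (1, -1), (1, -2), (2, -2), (2, -1), (2, 0), (3, 0), (3, -1), (4, -1)])
Fold: move[0]->D => DDDRUURDR (positions: [(0, 0), (0, -1), (0, -2), (0, -3), (1, -3), (1, -2), (1, -1), (2, -1), (2, -2), (3, -2)])
Fold: move[1]->R => DRDRUURDR (positions: [(0, 0), (0, -1), (1, -1), (1, -2), (2, -2), (2, -1), (2, 0), (3, 0), (3, -1), (4, -1)])
Fold: move[2]->U => DRURUURDR (positions: [(0, 0), (0, -1), (1, -1), (1, 0), (2, 0), (2, 1), (2, 2), (3, 2), (3, 1), (4, 1)])

Answer: (0,0) (0,-1) (1,-1) (1,0) (2,0) (2,1) (2,2) (3,2) (3,1) (4,1)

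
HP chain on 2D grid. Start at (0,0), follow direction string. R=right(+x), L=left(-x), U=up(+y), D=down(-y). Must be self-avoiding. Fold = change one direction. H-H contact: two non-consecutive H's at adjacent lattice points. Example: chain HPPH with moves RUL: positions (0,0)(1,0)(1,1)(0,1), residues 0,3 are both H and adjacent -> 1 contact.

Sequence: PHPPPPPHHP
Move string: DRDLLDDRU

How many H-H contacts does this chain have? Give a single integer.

Positions: [(0, 0), (0, -1), (1, -1), (1, -2), (0, -2), (-1, -2), (-1, -3), (-1, -4), (0, -4), (0, -3)]
No H-H contacts found.

Answer: 0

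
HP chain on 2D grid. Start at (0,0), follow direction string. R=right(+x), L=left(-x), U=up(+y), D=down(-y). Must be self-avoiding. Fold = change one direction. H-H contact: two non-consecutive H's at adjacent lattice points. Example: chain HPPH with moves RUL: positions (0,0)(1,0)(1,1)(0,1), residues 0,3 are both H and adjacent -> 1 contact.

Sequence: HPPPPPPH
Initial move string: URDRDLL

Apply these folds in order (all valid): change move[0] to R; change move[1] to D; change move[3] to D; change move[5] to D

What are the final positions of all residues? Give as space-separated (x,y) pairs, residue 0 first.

Initial moves: URDRDLL
Fold: move[0]->R => RRDRDLL (positions: [(0, 0), (1, 0), (2, 0), (2, -1), (3, -1), (3, -2), (2, -2), (1, -2)])
Fold: move[1]->D => RDDRDLL (positions: [(0, 0), (1, 0), (1, -1), (1, -2), (2, -2), (2, -3), (1, -3), (0, -3)])
Fold: move[3]->D => RDDDDLL (positions: [(0, 0), (1, 0), (1, -1), (1, -2), (1, -3), (1, -4), (0, -4), (-1, -4)])
Fold: move[5]->D => RDDDDDL (positions: [(0, 0), (1, 0), (1, -1), (1, -2), (1, -3), (1, -4), (1, -5), (0, -5)])

Answer: (0,0) (1,0) (1,-1) (1,-2) (1,-3) (1,-4) (1,-5) (0,-5)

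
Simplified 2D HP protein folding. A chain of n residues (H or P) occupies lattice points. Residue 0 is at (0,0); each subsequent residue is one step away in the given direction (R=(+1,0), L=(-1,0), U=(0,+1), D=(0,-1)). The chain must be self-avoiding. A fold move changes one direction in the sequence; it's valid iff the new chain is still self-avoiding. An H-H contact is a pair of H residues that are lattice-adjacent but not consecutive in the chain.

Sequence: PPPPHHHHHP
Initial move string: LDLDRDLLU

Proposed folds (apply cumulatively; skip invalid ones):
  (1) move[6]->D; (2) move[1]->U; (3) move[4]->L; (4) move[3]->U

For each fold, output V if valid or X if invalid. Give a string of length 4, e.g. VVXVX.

Initial: LDLDRDLLU -> [(0, 0), (-1, 0), (-1, -1), (-2, -1), (-2, -2), (-1, -2), (-1, -3), (-2, -3), (-3, -3), (-3, -2)]
Fold 1: move[6]->D => LDLDRDDLU VALID
Fold 2: move[1]->U => LULDRDDLU INVALID (collision), skipped
Fold 3: move[4]->L => LDLDLDDLU VALID
Fold 4: move[3]->U => LDLULDDLU VALID

Answer: VXVV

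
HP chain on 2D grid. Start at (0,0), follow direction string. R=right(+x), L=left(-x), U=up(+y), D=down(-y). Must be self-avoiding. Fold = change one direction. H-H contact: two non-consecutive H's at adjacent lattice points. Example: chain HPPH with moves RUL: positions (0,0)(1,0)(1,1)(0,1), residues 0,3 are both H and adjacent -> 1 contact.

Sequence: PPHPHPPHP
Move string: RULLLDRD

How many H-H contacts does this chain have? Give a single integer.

Positions: [(0, 0), (1, 0), (1, 1), (0, 1), (-1, 1), (-2, 1), (-2, 0), (-1, 0), (-1, -1)]
H-H contact: residue 4 @(-1,1) - residue 7 @(-1, 0)

Answer: 1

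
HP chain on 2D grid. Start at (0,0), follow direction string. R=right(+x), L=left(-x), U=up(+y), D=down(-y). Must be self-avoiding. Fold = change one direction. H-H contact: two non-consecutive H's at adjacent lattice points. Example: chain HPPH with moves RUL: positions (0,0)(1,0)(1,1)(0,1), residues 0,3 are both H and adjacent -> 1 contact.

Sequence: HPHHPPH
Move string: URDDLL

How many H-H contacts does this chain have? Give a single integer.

Answer: 1

Derivation:
Positions: [(0, 0), (0, 1), (1, 1), (1, 0), (1, -1), (0, -1), (-1, -1)]
H-H contact: residue 0 @(0,0) - residue 3 @(1, 0)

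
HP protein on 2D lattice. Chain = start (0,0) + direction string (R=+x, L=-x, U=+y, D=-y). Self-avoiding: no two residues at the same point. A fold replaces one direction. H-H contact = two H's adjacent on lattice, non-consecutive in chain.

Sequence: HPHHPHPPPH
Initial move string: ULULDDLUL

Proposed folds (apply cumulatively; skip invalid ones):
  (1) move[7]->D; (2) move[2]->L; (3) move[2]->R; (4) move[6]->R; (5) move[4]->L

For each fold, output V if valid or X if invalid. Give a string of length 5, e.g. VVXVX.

Answer: VVXVV

Derivation:
Initial: ULULDDLUL -> [(0, 0), (0, 1), (-1, 1), (-1, 2), (-2, 2), (-2, 1), (-2, 0), (-3, 0), (-3, 1), (-4, 1)]
Fold 1: move[7]->D => ULULDDLDL VALID
Fold 2: move[2]->L => ULLLDDLDL VALID
Fold 3: move[2]->R => ULRLDDLDL INVALID (collision), skipped
Fold 4: move[6]->R => ULLLDDRDL VALID
Fold 5: move[4]->L => ULLLLDRDL VALID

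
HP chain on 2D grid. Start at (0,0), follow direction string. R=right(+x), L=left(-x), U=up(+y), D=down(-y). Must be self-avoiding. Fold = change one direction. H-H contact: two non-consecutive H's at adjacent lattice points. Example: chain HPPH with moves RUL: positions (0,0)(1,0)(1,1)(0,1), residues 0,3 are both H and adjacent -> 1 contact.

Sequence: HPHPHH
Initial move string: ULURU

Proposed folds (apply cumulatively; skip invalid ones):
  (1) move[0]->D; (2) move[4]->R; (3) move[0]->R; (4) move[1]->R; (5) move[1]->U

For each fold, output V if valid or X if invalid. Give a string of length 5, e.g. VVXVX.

Initial: ULURU -> [(0, 0), (0, 1), (-1, 1), (-1, 2), (0, 2), (0, 3)]
Fold 1: move[0]->D => DLURU INVALID (collision), skipped
Fold 2: move[4]->R => ULURR VALID
Fold 3: move[0]->R => RLURR INVALID (collision), skipped
Fold 4: move[1]->R => URURR VALID
Fold 5: move[1]->U => UUURR VALID

Answer: XVXVV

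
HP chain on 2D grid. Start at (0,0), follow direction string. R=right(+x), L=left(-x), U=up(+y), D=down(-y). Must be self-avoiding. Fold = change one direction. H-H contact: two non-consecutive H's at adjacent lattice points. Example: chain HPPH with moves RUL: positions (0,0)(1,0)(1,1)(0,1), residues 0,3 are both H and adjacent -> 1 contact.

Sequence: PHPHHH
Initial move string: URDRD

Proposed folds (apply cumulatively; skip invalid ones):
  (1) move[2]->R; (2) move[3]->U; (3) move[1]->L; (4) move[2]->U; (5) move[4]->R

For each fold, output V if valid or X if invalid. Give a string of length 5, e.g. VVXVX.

Answer: VXXVV

Derivation:
Initial: URDRD -> [(0, 0), (0, 1), (1, 1), (1, 0), (2, 0), (2, -1)]
Fold 1: move[2]->R => URRRD VALID
Fold 2: move[3]->U => URRUD INVALID (collision), skipped
Fold 3: move[1]->L => ULRRD INVALID (collision), skipped
Fold 4: move[2]->U => URURD VALID
Fold 5: move[4]->R => URURR VALID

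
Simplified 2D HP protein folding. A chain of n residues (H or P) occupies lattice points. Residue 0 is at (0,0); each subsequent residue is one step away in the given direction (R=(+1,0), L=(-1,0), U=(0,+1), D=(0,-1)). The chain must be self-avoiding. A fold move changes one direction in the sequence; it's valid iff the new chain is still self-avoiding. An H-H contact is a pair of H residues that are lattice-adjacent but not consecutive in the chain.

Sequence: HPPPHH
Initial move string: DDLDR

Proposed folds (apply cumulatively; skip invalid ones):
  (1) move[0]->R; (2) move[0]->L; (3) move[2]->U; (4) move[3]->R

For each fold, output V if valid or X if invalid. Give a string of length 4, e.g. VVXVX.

Answer: VVXX

Derivation:
Initial: DDLDR -> [(0, 0), (0, -1), (0, -2), (-1, -2), (-1, -3), (0, -3)]
Fold 1: move[0]->R => RDLDR VALID
Fold 2: move[0]->L => LDLDR VALID
Fold 3: move[2]->U => LDUDR INVALID (collision), skipped
Fold 4: move[3]->R => LDLRR INVALID (collision), skipped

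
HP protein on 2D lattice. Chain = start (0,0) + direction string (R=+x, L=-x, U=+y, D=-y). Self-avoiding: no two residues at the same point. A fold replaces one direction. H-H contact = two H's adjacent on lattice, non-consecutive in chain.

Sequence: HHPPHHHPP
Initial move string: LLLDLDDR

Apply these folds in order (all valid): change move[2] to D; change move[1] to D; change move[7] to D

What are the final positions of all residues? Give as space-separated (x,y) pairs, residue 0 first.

Answer: (0,0) (-1,0) (-1,-1) (-1,-2) (-1,-3) (-2,-3) (-2,-4) (-2,-5) (-2,-6)

Derivation:
Initial moves: LLLDLDDR
Fold: move[2]->D => LLDDLDDR (positions: [(0, 0), (-1, 0), (-2, 0), (-2, -1), (-2, -2), (-3, -2), (-3, -3), (-3, -4), (-2, -4)])
Fold: move[1]->D => LDDDLDDR (positions: [(0, 0), (-1, 0), (-1, -1), (-1, -2), (-1, -3), (-2, -3), (-2, -4), (-2, -5), (-1, -5)])
Fold: move[7]->D => LDDDLDDD (positions: [(0, 0), (-1, 0), (-1, -1), (-1, -2), (-1, -3), (-2, -3), (-2, -4), (-2, -5), (-2, -6)])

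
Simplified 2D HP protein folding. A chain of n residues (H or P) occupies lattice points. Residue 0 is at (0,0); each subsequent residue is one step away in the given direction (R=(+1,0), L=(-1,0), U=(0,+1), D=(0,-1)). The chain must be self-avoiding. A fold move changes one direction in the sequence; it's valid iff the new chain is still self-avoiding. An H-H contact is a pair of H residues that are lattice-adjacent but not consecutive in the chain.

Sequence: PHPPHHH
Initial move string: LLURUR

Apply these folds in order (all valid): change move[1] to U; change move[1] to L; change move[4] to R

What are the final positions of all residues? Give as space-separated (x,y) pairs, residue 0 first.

Initial moves: LLURUR
Fold: move[1]->U => LUURUR (positions: [(0, 0), (-1, 0), (-1, 1), (-1, 2), (0, 2), (0, 3), (1, 3)])
Fold: move[1]->L => LLURUR (positions: [(0, 0), (-1, 0), (-2, 0), (-2, 1), (-1, 1), (-1, 2), (0, 2)])
Fold: move[4]->R => LLURRR (positions: [(0, 0), (-1, 0), (-2, 0), (-2, 1), (-1, 1), (0, 1), (1, 1)])

Answer: (0,0) (-1,0) (-2,0) (-2,1) (-1,1) (0,1) (1,1)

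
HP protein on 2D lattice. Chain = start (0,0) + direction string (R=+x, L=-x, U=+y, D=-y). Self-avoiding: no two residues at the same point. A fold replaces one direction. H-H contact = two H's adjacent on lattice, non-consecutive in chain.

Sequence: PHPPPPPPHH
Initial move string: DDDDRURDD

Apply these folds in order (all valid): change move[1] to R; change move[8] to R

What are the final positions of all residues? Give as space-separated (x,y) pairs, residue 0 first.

Answer: (0,0) (0,-1) (1,-1) (1,-2) (1,-3) (2,-3) (2,-2) (3,-2) (3,-3) (4,-3)

Derivation:
Initial moves: DDDDRURDD
Fold: move[1]->R => DRDDRURDD (positions: [(0, 0), (0, -1), (1, -1), (1, -2), (1, -3), (2, -3), (2, -2), (3, -2), (3, -3), (3, -4)])
Fold: move[8]->R => DRDDRURDR (positions: [(0, 0), (0, -1), (1, -1), (1, -2), (1, -3), (2, -3), (2, -2), (3, -2), (3, -3), (4, -3)])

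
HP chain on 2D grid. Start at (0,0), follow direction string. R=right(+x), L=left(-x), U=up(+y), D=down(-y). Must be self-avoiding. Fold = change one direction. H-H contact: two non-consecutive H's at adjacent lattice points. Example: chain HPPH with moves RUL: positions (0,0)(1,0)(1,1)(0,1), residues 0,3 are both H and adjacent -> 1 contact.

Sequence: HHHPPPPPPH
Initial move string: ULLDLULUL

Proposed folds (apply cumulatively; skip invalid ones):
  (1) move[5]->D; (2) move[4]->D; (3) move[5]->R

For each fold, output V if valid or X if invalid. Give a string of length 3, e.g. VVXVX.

Initial: ULLDLULUL -> [(0, 0), (0, 1), (-1, 1), (-2, 1), (-2, 0), (-3, 0), (-3, 1), (-4, 1), (-4, 2), (-5, 2)]
Fold 1: move[5]->D => ULLDLDLUL VALID
Fold 2: move[4]->D => ULLDDDLUL VALID
Fold 3: move[5]->R => ULLDDRLUL INVALID (collision), skipped

Answer: VVX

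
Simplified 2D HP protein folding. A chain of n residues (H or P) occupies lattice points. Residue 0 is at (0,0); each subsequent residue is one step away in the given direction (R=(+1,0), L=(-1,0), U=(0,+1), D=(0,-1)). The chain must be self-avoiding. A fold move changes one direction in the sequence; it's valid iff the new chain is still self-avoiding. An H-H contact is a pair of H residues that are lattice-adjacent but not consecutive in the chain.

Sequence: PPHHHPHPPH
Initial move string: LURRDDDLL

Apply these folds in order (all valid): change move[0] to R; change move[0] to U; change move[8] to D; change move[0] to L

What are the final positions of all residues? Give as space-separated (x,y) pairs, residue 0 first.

Answer: (0,0) (-1,0) (-1,1) (0,1) (1,1) (1,0) (1,-1) (1,-2) (0,-2) (0,-3)

Derivation:
Initial moves: LURRDDDLL
Fold: move[0]->R => RURRDDDLL (positions: [(0, 0), (1, 0), (1, 1), (2, 1), (3, 1), (3, 0), (3, -1), (3, -2), (2, -2), (1, -2)])
Fold: move[0]->U => UURRDDDLL (positions: [(0, 0), (0, 1), (0, 2), (1, 2), (2, 2), (2, 1), (2, 0), (2, -1), (1, -1), (0, -1)])
Fold: move[8]->D => UURRDDDLD (positions: [(0, 0), (0, 1), (0, 2), (1, 2), (2, 2), (2, 1), (2, 0), (2, -1), (1, -1), (1, -2)])
Fold: move[0]->L => LURRDDDLD (positions: [(0, 0), (-1, 0), (-1, 1), (0, 1), (1, 1), (1, 0), (1, -1), (1, -2), (0, -2), (0, -3)])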